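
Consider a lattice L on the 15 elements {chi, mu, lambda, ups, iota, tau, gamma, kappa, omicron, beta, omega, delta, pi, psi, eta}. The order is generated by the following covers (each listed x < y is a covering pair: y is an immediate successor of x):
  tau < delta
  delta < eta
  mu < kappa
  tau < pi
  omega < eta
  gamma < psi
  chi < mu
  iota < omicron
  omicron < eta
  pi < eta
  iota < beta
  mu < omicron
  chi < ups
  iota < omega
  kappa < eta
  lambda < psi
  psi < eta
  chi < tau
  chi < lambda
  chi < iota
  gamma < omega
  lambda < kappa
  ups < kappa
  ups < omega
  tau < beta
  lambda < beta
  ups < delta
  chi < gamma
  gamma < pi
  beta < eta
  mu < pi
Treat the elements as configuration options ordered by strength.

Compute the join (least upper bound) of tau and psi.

eta

Common upper bounds of {tau, psi}: eta.
The least among these is eta.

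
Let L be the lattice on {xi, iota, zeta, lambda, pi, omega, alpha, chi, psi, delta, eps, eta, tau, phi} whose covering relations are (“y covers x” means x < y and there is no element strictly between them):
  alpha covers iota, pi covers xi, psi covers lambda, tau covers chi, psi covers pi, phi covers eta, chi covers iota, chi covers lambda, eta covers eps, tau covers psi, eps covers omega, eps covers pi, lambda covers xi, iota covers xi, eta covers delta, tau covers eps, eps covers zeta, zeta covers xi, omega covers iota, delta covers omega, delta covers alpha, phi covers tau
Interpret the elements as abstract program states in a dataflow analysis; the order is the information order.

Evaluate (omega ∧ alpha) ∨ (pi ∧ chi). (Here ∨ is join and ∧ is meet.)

iota

omega ∧ alpha = iota
pi ∧ chi = xi
iota ∨ xi = iota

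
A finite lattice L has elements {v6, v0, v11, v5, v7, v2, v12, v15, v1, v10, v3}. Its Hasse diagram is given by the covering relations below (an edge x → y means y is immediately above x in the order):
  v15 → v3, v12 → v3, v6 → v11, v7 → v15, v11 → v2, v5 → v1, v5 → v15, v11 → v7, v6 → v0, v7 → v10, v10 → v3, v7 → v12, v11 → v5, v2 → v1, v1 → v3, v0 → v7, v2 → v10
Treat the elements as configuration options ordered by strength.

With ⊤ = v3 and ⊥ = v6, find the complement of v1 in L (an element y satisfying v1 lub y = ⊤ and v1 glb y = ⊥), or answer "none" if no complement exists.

Need y with v1 ∨ y = v3 and v1 ∧ y = v6.
Checking each element gives: v0.

v0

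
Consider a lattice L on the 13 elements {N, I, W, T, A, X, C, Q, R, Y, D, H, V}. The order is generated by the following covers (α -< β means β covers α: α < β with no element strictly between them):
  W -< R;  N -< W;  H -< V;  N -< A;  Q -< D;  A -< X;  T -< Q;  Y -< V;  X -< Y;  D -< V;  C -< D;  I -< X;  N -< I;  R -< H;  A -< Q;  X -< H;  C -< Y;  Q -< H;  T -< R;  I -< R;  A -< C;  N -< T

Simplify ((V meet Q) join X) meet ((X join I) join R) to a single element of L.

H

V ∧ Q = Q
Q ∨ X = H
X ∨ I = X
X ∨ R = H
H ∧ H = H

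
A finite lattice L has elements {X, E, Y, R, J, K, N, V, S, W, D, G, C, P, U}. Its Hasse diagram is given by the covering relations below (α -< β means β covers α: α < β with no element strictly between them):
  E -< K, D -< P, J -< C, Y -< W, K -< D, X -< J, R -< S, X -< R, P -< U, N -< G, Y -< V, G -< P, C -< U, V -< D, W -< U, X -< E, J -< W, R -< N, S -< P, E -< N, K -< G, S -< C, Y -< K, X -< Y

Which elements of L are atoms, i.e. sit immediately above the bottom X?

E, J, R, Y

The atoms are exactly the elements that cover X: E, J, R, Y.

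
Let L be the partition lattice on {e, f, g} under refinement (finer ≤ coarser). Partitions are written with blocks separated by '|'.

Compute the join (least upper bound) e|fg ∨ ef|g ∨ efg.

The join of e|fg, ef|g, efg merges any blocks that overlap across the partitions, giving efg.

efg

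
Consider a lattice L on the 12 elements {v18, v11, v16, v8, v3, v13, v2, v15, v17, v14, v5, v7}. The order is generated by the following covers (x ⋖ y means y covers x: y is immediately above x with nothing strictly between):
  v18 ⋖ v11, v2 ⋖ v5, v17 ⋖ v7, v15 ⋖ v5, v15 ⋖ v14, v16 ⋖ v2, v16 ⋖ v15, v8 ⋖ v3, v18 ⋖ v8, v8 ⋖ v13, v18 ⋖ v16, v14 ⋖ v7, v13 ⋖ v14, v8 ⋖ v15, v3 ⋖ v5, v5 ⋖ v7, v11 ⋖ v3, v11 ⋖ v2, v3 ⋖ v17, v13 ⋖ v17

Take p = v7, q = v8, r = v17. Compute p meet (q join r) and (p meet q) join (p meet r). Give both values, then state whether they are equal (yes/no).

v17; v17; yes

q join r = v17, so p meet (q join r) = v7 meet v17 = v17.
p meet q = v8 and p meet r = v17, so (p meet q) join (p meet r) = v8 join v17 = v17.
Equal: yes.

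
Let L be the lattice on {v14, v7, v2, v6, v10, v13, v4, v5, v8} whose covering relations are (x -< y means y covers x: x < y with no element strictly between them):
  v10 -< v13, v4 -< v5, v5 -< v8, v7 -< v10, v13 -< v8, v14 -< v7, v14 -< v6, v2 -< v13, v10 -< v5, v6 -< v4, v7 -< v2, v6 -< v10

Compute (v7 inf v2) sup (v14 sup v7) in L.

v7

v7 ∧ v2 = v7
v14 ∨ v7 = v7
v7 ∨ v7 = v7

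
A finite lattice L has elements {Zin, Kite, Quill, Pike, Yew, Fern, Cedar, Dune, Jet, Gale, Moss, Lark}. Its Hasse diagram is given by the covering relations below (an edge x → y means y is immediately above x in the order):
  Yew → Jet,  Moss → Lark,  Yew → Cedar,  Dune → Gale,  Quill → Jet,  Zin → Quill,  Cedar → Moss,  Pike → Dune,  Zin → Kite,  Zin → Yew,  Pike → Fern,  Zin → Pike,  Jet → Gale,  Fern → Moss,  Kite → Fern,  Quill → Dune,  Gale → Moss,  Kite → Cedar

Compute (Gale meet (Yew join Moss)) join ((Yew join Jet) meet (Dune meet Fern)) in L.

Gale

Yew ∨ Moss = Moss
Gale ∧ Moss = Gale
Yew ∨ Jet = Jet
Dune ∧ Fern = Pike
Jet ∧ Pike = Zin
Gale ∨ Zin = Gale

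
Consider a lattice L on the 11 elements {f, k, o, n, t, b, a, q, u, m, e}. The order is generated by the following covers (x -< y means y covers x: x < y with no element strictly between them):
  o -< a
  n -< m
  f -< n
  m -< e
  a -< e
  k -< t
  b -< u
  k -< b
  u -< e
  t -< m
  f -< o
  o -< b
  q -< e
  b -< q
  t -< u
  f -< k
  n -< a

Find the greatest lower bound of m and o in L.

Common lower bounds of {m, o}: f.
The greatest among these is f.

f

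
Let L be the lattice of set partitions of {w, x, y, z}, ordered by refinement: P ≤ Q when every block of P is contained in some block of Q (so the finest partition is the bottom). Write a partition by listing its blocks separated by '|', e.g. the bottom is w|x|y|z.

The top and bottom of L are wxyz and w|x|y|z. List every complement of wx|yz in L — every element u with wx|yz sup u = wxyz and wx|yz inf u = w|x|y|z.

Need u with wx|yz ∨ u = wxyz and wx|yz ∧ u = w|x|y|z.
Checking each element gives: wy|xz, wy|x|z, wz|xy, wz|x|y, w|xy|z, w|xz|y.

wy|xz, wy|x|z, wz|xy, wz|x|y, w|xy|z, w|xz|y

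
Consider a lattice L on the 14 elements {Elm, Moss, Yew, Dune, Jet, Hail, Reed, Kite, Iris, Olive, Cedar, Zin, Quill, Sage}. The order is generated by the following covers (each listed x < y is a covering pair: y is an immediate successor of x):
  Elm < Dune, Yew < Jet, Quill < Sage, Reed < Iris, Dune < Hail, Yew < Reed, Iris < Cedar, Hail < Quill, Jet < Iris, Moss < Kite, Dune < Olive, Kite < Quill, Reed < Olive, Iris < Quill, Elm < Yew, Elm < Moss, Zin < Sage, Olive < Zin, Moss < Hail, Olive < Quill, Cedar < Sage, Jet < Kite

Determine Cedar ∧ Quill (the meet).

Iris

Common lower bounds of {Cedar, Quill}: Elm, Iris, Jet, Reed, Yew.
The greatest among these is Iris.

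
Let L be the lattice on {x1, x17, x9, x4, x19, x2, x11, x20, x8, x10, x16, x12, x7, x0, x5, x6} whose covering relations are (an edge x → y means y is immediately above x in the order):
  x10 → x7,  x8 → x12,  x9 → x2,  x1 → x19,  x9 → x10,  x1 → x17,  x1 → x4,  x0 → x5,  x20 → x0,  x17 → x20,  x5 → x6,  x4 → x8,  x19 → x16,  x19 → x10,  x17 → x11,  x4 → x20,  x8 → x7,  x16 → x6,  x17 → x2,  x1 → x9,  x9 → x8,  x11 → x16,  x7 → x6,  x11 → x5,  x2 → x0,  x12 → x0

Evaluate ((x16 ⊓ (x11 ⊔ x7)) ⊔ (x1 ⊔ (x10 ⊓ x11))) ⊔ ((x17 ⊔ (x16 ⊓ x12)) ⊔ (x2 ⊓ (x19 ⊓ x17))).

x16

x11 ∨ x7 = x6
x16 ∧ x6 = x16
x10 ∧ x11 = x1
x1 ∨ x1 = x1
x16 ∨ x1 = x16
x16 ∧ x12 = x1
x17 ∨ x1 = x17
x19 ∧ x17 = x1
x2 ∧ x1 = x1
x17 ∨ x1 = x17
x16 ∨ x17 = x16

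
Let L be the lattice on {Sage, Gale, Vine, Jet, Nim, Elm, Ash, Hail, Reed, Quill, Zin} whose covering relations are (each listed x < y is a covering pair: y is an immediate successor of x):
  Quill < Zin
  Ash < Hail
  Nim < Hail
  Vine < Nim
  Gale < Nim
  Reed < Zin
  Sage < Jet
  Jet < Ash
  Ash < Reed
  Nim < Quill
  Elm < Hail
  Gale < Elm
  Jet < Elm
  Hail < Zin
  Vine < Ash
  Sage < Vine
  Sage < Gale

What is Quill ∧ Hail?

Nim

Common lower bounds of {Quill, Hail}: Gale, Nim, Sage, Vine.
The greatest among these is Nim.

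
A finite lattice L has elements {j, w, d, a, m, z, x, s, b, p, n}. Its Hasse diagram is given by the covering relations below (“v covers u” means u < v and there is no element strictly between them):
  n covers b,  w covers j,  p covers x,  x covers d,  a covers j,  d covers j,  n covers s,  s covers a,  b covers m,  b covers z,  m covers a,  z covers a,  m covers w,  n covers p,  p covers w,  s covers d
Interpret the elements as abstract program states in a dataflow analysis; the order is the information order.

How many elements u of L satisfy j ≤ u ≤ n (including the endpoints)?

11

The interval [j, n] = {a, b, d, j, m, n, p, s, w, x, z}, which has 11 elements.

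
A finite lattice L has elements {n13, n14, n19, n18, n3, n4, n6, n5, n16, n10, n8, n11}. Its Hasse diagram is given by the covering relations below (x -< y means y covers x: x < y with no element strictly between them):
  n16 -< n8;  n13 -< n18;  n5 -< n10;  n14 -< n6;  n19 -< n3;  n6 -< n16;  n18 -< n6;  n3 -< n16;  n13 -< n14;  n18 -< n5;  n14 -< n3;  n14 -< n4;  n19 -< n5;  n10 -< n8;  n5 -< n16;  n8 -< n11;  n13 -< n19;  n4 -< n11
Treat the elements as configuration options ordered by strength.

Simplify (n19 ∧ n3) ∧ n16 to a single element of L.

n19 ∧ n3 = n19
n19 ∧ n16 = n19

n19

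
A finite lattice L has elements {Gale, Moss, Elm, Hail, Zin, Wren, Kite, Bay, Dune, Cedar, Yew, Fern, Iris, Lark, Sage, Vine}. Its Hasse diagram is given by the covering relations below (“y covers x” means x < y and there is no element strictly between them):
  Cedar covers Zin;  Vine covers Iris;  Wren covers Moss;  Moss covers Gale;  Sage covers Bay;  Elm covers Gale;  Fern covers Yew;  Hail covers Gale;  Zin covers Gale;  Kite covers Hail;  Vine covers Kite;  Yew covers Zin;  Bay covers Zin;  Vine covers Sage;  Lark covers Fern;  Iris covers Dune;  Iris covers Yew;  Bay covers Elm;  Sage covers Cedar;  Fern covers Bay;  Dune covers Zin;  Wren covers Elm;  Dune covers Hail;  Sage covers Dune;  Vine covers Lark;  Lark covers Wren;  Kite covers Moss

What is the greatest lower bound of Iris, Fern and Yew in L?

Common lower bounds of {Iris, Fern, Yew}: Gale, Yew, Zin.
The greatest among these is Yew.

Yew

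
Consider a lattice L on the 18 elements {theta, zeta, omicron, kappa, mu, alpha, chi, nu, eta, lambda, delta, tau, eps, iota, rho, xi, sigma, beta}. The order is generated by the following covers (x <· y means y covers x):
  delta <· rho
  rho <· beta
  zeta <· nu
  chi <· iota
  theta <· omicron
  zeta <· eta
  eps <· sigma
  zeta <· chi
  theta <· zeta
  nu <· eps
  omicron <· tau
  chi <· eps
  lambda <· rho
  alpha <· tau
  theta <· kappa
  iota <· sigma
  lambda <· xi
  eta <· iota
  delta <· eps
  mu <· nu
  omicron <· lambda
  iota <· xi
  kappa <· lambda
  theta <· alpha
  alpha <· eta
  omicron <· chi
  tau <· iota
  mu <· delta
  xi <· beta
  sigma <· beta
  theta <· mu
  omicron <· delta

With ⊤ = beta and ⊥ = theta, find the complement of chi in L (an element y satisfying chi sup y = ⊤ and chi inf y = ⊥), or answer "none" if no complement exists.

For every candidate y, either chi ∨ y ≠ beta or chi ∧ y ≠ theta; no complement exists.

none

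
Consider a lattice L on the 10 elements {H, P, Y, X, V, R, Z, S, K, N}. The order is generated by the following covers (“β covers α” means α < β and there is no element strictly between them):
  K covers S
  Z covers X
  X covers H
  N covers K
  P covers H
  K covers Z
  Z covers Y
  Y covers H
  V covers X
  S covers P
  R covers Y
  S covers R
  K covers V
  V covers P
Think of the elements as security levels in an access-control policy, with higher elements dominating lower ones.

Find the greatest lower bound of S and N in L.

Common lower bounds of {S, N}: H, P, R, S, Y.
The greatest among these is S.

S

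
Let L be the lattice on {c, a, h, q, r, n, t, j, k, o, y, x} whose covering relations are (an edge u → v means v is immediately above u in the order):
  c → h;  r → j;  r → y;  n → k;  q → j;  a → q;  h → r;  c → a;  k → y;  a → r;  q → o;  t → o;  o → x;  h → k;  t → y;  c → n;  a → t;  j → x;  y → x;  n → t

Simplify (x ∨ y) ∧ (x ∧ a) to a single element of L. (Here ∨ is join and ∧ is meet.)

x ∨ y = x
x ∧ a = a
x ∧ a = a

a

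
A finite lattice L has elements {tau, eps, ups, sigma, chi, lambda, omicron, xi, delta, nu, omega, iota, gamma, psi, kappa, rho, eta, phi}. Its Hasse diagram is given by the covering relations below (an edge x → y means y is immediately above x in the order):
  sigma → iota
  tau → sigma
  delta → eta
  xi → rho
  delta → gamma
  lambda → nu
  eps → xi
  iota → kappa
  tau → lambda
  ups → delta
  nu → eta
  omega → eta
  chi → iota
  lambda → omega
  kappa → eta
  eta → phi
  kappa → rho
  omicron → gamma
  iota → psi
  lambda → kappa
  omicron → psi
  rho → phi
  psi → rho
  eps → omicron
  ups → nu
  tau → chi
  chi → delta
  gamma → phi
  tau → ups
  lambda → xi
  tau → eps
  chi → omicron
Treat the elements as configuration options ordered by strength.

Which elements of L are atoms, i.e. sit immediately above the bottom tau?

The atoms are exactly the elements that cover tau: chi, eps, lambda, sigma, ups.

chi, eps, lambda, sigma, ups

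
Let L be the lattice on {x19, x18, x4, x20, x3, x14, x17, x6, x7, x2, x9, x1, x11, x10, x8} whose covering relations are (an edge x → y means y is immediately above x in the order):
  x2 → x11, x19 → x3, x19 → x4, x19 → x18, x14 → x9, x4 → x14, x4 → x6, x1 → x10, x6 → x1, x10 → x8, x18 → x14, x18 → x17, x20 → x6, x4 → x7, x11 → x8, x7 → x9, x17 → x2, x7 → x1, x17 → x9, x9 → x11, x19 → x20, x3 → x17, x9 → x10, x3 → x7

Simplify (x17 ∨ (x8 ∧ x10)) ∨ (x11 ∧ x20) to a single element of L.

x8 ∧ x10 = x10
x17 ∨ x10 = x10
x11 ∧ x20 = x19
x10 ∨ x19 = x10

x10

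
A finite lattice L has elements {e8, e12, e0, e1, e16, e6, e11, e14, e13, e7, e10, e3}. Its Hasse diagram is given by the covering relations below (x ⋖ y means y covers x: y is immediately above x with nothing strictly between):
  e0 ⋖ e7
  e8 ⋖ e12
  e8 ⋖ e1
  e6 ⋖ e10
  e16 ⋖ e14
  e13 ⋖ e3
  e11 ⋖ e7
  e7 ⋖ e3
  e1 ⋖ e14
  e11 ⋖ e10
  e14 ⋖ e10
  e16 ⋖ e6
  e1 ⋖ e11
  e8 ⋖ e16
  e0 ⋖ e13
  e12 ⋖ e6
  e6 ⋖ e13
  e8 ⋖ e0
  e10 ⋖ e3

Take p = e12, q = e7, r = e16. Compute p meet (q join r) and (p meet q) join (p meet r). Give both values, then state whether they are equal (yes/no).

e12; e8; no

q join r = e3, so p meet (q join r) = e12 meet e3 = e12.
p meet q = e8 and p meet r = e8, so (p meet q) join (p meet r) = e8 join e8 = e8.
Equal: no.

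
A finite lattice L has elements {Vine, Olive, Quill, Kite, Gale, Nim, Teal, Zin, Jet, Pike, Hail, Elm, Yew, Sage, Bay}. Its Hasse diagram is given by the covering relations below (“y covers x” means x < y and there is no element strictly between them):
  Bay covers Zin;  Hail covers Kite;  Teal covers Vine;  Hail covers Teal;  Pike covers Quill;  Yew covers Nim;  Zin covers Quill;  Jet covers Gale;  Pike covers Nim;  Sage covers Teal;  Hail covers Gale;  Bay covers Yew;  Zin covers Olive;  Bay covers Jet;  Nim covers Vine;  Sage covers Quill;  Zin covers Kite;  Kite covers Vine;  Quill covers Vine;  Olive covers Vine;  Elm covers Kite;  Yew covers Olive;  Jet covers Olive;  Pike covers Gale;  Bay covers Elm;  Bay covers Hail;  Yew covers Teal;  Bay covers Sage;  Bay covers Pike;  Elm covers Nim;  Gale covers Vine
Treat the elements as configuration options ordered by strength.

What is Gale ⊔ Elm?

Bay

Common upper bounds of {Gale, Elm}: Bay.
The least among these is Bay.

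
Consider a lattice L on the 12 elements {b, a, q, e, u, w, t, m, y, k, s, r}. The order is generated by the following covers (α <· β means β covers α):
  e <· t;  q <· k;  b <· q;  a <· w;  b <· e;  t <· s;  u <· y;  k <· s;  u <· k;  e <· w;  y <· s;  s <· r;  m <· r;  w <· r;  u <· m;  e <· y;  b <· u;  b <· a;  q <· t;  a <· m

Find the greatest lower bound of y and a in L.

Common lower bounds of {y, a}: b.
The greatest among these is b.

b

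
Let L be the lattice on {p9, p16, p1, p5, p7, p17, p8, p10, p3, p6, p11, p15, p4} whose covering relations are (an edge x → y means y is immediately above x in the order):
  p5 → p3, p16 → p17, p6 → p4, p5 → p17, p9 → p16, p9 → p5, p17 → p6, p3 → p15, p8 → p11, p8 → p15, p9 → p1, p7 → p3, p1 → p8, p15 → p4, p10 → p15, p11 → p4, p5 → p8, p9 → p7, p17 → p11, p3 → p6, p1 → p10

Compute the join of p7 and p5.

Common upper bounds of {p7, p5}: p15, p3, p4, p6.
The least among these is p3.

p3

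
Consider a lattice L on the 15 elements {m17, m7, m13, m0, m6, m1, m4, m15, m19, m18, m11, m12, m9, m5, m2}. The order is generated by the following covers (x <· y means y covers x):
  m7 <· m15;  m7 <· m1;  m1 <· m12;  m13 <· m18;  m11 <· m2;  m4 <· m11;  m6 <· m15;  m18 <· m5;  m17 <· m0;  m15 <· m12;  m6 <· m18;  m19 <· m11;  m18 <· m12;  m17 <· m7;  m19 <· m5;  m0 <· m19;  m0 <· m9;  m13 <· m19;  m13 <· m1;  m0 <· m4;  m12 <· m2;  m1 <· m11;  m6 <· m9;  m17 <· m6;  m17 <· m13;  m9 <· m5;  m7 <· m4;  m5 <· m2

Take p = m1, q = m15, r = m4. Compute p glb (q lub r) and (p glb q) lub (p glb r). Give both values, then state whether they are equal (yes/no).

m1; m7; no

q lub r = m2, so p glb (q lub r) = m1 glb m2 = m1.
p glb q = m7 and p glb r = m7, so (p glb q) lub (p glb r) = m7 lub m7 = m7.
Equal: no.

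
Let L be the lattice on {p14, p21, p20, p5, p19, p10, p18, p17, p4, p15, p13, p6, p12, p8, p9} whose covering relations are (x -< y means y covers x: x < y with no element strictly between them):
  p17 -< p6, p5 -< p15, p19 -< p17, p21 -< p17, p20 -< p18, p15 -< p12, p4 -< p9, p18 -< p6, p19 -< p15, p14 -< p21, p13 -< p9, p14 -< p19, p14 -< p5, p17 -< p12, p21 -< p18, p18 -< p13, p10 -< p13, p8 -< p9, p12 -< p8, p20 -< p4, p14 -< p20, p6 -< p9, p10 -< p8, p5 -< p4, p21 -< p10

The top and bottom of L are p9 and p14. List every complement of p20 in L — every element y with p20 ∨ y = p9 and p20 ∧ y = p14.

p12, p15, p8

Need y with p20 ∨ y = p9 and p20 ∧ y = p14.
Checking each element gives: p12, p15, p8.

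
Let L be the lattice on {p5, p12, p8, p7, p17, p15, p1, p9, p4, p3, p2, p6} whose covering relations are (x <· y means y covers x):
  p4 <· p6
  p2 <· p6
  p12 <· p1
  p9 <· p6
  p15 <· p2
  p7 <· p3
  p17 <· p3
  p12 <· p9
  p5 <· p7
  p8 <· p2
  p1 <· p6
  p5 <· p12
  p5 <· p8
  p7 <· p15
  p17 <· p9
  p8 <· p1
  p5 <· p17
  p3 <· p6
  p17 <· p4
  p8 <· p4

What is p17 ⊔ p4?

Common upper bounds of {p17, p4}: p4, p6.
The least among these is p4.

p4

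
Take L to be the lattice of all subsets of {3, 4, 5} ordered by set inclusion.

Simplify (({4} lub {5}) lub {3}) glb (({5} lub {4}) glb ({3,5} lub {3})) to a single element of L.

{4} ∨ {5} = {4,5}
{4,5} ∨ {3} = {3,4,5}
{5} ∨ {4} = {4,5}
{3,5} ∨ {3} = {3,5}
{4,5} ∧ {3,5} = {5}
{3,4,5} ∧ {5} = {5}

{5}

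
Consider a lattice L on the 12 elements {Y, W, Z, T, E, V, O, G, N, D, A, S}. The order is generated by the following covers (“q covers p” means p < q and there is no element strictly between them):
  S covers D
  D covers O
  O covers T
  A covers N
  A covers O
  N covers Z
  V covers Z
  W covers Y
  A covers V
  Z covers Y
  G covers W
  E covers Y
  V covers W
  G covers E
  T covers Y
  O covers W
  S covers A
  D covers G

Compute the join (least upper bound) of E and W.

G

Common upper bounds of {E, W}: D, G, S.
The least among these is G.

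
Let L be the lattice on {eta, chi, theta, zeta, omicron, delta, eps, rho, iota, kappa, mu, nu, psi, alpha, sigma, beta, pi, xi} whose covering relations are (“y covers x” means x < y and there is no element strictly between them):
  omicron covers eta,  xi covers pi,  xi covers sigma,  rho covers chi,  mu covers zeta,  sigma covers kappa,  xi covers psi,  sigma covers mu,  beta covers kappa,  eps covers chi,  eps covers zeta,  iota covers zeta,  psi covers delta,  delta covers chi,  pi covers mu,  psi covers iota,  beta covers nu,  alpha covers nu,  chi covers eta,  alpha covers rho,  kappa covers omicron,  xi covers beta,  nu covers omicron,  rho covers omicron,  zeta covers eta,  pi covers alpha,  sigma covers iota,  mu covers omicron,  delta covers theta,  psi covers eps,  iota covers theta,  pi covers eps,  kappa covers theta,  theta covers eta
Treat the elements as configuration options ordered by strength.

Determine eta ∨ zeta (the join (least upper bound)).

Common upper bounds of {eta, zeta}: eps, iota, mu, pi, psi, sigma, xi, zeta.
The least among these is zeta.

zeta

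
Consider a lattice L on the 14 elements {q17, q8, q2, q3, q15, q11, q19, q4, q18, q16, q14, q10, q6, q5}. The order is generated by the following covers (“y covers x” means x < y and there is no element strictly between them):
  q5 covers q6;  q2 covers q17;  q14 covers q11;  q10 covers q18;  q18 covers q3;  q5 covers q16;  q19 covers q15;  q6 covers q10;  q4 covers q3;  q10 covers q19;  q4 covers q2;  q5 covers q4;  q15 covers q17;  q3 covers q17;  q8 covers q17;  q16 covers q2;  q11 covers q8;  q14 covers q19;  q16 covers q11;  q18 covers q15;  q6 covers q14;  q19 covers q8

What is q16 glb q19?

Common lower bounds of {q16, q19}: q17, q8.
The greatest among these is q8.

q8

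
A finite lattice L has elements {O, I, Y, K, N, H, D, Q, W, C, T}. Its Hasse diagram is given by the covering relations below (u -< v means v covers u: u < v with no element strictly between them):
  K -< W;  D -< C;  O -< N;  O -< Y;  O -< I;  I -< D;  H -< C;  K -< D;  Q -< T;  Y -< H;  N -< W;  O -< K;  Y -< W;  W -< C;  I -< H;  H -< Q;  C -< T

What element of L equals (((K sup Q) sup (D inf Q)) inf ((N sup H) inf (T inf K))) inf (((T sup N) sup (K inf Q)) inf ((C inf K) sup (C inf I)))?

K ∨ Q = T
D ∧ Q = I
T ∨ I = T
N ∨ H = C
T ∧ K = K
C ∧ K = K
T ∧ K = K
T ∨ N = T
K ∧ Q = O
T ∨ O = T
C ∧ K = K
C ∧ I = I
K ∨ I = D
T ∧ D = D
K ∧ D = K

K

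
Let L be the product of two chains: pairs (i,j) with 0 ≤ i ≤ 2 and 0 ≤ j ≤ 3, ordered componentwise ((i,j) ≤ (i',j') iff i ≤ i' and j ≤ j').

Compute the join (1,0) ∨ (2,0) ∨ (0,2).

(2,2)

In a product of chains, the join is componentwise max, giving (2,2).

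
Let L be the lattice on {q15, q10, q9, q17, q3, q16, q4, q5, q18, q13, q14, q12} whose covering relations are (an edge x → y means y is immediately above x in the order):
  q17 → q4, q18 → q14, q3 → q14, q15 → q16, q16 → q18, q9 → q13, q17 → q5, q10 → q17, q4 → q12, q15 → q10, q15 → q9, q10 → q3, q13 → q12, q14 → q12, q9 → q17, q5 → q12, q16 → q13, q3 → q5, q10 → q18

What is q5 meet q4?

q17

Common lower bounds of {q5, q4}: q10, q15, q17, q9.
The greatest among these is q17.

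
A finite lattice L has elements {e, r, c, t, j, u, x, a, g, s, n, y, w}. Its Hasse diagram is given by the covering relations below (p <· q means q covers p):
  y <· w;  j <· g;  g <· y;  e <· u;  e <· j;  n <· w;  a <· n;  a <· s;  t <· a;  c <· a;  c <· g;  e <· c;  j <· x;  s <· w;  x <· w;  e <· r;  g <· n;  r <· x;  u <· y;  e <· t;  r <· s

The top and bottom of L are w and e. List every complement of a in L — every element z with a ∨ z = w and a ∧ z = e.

Need z with a ∨ z = w and a ∧ z = e.
Checking each element gives: u, x.

u, x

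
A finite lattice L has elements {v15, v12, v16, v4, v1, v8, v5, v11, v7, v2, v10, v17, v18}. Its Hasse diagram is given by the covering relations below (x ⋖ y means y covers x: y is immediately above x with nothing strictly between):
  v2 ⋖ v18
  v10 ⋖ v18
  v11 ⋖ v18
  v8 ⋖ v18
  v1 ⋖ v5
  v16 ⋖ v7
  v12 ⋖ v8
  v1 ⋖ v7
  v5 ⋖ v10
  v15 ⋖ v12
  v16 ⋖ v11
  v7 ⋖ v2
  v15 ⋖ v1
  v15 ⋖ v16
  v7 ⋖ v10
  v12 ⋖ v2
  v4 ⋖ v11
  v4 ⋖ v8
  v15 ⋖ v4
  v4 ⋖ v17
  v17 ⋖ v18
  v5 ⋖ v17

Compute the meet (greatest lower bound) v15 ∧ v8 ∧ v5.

Common lower bounds of {v15, v8, v5}: v15.
The greatest among these is v15.

v15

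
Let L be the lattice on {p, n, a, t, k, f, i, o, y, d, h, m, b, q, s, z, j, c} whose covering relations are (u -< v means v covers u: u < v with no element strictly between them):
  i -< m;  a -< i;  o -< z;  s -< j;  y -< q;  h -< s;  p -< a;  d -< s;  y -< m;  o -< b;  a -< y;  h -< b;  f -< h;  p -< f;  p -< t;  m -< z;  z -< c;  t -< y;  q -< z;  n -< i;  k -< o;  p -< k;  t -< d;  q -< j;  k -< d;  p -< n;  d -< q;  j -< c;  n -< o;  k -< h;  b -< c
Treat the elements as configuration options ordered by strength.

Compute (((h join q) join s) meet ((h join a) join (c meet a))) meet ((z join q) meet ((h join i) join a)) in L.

q

h ∨ q = j
j ∨ s = j
h ∨ a = j
c ∧ a = a
j ∨ a = j
j ∧ j = j
z ∨ q = z
h ∨ i = c
c ∨ a = c
z ∧ c = z
j ∧ z = q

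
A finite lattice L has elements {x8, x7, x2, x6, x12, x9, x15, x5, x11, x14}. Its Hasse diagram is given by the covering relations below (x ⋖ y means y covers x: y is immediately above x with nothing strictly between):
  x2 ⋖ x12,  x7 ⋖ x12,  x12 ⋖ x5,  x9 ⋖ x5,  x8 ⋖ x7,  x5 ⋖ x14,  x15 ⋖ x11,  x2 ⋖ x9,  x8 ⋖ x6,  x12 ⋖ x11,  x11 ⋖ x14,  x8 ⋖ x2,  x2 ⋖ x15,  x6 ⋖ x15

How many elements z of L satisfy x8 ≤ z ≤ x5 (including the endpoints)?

6

The interval [x8, x5] = {x12, x2, x5, x7, x8, x9}, which has 6 elements.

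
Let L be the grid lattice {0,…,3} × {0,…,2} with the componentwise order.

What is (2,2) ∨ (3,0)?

(3,2)

In a product of chains, the join is componentwise max, giving (3,2).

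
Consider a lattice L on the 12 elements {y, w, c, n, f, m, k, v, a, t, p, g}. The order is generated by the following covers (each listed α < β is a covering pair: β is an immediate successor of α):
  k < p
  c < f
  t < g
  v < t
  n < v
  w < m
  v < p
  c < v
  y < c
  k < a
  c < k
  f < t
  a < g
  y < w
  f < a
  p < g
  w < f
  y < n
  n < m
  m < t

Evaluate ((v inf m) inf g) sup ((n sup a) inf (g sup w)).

g

v ∧ m = n
n ∧ g = n
n ∨ a = g
g ∨ w = g
g ∧ g = g
n ∨ g = g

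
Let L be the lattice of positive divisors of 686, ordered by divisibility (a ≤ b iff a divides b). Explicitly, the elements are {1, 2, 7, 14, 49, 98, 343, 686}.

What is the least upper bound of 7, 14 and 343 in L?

686

Common upper bounds of {7, 14, 343}: 686.
The least among these is 686.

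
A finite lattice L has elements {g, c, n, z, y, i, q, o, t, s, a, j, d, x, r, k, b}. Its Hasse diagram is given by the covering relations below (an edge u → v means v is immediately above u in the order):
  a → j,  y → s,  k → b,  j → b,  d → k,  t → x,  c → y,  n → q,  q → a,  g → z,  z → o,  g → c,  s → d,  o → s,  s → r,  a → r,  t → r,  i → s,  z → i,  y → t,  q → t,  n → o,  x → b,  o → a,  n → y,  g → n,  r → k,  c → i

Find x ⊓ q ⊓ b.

q

Common lower bounds of {x, q, b}: g, n, q.
The greatest among these is q.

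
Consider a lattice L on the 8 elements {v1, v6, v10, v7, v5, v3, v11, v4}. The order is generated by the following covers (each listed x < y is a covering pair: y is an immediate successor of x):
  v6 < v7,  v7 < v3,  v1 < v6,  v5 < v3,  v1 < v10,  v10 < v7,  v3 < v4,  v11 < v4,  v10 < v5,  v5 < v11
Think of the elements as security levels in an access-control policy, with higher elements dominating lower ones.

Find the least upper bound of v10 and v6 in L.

v7

Common upper bounds of {v10, v6}: v3, v4, v7.
The least among these is v7.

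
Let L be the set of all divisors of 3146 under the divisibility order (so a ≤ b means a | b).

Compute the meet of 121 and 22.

11

In the divisibility order, the meet is the greatest common divisor: gcd(121, 22) = 11.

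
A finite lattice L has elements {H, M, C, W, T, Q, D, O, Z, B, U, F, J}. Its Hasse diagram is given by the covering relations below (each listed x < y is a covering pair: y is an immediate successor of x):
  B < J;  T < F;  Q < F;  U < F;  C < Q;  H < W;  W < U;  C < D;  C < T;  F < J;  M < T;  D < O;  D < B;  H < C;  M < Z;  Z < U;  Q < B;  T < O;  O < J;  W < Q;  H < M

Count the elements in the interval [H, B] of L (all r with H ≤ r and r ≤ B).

6

The interval [H, B] = {B, C, D, H, Q, W}, which has 6 elements.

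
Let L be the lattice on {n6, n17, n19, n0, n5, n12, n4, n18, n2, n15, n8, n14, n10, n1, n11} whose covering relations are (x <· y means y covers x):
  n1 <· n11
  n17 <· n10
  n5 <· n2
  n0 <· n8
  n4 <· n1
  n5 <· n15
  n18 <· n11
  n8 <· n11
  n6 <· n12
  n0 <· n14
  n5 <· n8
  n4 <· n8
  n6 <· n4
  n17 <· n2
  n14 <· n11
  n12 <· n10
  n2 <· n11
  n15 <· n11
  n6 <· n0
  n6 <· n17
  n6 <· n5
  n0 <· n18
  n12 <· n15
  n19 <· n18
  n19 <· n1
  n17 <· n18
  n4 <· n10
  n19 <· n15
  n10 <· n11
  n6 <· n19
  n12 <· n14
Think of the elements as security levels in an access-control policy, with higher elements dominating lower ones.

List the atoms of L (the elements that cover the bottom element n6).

n0, n12, n17, n19, n4, n5

The atoms are exactly the elements that cover n6: n0, n12, n17, n19, n4, n5.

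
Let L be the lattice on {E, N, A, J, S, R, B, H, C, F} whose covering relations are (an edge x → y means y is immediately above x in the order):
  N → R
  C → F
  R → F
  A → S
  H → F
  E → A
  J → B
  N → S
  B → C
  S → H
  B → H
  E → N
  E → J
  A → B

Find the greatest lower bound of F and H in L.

H

Common lower bounds of {F, H}: A, B, E, H, J, N, S.
The greatest among these is H.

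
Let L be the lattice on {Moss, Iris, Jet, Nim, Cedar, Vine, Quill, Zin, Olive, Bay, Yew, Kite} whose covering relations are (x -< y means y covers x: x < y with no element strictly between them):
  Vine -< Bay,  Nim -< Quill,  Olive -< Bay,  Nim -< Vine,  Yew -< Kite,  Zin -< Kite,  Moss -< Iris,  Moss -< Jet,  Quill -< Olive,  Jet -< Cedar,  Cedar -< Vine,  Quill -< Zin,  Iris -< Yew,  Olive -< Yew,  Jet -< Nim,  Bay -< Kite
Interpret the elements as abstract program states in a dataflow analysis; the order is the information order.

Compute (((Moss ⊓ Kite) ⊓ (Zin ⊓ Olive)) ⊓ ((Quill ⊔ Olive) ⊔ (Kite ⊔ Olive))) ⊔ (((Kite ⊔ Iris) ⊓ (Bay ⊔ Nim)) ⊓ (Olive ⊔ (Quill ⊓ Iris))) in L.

Moss ∧ Kite = Moss
Zin ∧ Olive = Quill
Moss ∧ Quill = Moss
Quill ∨ Olive = Olive
Kite ∨ Olive = Kite
Olive ∨ Kite = Kite
Moss ∧ Kite = Moss
Kite ∨ Iris = Kite
Bay ∨ Nim = Bay
Kite ∧ Bay = Bay
Quill ∧ Iris = Moss
Olive ∨ Moss = Olive
Bay ∧ Olive = Olive
Moss ∨ Olive = Olive

Olive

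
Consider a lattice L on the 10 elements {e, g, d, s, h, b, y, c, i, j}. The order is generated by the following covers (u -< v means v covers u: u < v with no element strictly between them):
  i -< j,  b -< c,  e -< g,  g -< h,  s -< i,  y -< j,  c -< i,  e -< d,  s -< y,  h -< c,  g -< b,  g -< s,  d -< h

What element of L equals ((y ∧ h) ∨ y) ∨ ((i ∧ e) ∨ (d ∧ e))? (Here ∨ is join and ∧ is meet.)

y

y ∧ h = g
g ∨ y = y
i ∧ e = e
d ∧ e = e
e ∨ e = e
y ∨ e = y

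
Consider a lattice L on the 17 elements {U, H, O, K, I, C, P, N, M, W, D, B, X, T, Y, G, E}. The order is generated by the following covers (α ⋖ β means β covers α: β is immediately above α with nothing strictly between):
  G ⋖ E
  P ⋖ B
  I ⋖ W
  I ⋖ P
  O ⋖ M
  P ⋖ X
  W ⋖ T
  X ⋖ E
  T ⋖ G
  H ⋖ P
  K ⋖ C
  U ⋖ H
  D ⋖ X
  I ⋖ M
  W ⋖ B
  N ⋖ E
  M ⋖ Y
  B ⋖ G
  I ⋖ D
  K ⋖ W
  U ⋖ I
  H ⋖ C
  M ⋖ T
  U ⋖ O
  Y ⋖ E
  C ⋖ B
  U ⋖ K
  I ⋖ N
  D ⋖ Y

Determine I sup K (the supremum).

Common upper bounds of {I, K}: B, E, G, T, W.
The least among these is W.

W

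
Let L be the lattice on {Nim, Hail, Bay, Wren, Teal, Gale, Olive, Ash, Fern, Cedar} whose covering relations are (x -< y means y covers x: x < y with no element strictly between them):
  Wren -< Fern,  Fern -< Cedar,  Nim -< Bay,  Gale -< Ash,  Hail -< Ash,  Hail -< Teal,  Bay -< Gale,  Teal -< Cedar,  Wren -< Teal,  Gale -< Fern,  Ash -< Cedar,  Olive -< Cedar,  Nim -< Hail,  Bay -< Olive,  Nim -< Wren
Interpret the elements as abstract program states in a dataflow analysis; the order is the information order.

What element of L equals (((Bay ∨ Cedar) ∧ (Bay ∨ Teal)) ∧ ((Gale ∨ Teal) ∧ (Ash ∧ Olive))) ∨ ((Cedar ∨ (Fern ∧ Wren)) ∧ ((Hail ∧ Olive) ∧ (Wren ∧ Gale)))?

Bay ∨ Cedar = Cedar
Bay ∨ Teal = Cedar
Cedar ∧ Cedar = Cedar
Gale ∨ Teal = Cedar
Ash ∧ Olive = Bay
Cedar ∧ Bay = Bay
Cedar ∧ Bay = Bay
Fern ∧ Wren = Wren
Cedar ∨ Wren = Cedar
Hail ∧ Olive = Nim
Wren ∧ Gale = Nim
Nim ∧ Nim = Nim
Cedar ∧ Nim = Nim
Bay ∨ Nim = Bay

Bay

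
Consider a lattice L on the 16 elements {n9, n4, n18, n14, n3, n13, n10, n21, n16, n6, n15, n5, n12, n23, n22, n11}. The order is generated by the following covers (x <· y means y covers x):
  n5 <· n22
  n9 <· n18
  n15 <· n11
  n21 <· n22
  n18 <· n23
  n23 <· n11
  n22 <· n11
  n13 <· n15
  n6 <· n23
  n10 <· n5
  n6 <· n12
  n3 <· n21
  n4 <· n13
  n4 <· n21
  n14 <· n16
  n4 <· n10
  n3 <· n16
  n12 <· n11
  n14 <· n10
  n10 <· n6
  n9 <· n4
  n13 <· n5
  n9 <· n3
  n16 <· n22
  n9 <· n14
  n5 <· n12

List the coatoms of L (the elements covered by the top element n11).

n12, n15, n22, n23

The coatoms are exactly the elements covered by n11: n12, n15, n22, n23.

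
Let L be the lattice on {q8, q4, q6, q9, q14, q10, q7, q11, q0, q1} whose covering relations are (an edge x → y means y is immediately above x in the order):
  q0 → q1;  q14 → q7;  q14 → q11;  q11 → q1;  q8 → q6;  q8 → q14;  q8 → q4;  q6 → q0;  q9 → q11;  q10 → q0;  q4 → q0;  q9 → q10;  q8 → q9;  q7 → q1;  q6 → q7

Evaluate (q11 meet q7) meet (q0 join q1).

q14

q11 ∧ q7 = q14
q0 ∨ q1 = q1
q14 ∧ q1 = q14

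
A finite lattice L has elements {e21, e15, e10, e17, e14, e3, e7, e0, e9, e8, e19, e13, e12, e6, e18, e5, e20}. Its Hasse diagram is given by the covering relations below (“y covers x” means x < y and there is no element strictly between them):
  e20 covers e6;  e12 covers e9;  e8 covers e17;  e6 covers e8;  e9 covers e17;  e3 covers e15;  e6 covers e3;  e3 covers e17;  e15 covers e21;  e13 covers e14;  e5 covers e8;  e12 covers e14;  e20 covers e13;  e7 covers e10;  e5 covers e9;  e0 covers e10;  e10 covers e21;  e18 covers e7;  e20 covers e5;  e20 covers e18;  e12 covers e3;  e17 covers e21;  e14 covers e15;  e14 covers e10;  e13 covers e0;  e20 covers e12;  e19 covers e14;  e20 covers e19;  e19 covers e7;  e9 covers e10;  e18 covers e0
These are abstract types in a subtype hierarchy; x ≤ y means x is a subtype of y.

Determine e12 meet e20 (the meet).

e12

Common lower bounds of {e12, e20}: e10, e12, e14, e15, e17, e21, e3, e9.
The greatest among these is e12.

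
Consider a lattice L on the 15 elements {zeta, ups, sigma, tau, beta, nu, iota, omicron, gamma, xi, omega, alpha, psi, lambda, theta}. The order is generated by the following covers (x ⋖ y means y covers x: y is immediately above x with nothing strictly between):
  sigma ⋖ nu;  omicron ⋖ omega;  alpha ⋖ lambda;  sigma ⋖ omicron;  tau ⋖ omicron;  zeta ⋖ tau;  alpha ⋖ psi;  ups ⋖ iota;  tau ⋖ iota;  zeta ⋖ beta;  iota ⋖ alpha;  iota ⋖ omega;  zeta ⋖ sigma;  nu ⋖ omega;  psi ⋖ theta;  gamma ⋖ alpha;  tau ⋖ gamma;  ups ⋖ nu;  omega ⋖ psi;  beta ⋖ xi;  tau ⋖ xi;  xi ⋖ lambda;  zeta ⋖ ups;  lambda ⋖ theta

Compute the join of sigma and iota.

Common upper bounds of {sigma, iota}: omega, psi, theta.
The least among these is omega.

omega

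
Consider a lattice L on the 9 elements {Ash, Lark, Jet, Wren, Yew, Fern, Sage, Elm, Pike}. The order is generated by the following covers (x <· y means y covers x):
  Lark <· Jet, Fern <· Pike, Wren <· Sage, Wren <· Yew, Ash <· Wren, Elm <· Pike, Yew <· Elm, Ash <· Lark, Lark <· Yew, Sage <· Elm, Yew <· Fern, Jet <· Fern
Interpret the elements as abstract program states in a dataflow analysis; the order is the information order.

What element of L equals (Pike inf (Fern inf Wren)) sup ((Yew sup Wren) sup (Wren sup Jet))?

Fern ∧ Wren = Wren
Pike ∧ Wren = Wren
Yew ∨ Wren = Yew
Wren ∨ Jet = Fern
Yew ∨ Fern = Fern
Wren ∨ Fern = Fern

Fern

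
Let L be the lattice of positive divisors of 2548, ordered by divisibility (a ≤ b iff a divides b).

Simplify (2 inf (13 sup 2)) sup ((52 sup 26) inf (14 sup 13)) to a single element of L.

26

13 ∨ 2 = 26
2 ∧ 26 = 2
52 ∨ 26 = 52
14 ∨ 13 = 182
52 ∧ 182 = 26
2 ∨ 26 = 26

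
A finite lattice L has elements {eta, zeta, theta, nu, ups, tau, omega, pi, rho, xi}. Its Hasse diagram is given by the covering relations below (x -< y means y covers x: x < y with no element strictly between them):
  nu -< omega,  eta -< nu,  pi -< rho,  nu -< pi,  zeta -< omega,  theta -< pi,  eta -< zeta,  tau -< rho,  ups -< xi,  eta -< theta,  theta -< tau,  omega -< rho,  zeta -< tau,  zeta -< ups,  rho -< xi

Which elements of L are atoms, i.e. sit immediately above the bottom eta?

nu, theta, zeta

The atoms are exactly the elements that cover eta: nu, theta, zeta.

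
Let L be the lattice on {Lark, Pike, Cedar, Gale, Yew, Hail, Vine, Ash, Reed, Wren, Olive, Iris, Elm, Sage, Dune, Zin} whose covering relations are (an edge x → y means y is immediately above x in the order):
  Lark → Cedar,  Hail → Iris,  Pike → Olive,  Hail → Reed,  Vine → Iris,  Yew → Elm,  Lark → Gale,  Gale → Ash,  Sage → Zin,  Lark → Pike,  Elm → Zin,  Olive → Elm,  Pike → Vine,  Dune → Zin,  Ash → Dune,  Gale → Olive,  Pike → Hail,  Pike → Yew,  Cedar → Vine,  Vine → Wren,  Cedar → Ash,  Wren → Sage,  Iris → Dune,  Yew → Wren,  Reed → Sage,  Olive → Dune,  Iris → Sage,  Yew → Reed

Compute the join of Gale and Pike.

Common upper bounds of {Gale, Pike}: Dune, Elm, Olive, Zin.
The least among these is Olive.

Olive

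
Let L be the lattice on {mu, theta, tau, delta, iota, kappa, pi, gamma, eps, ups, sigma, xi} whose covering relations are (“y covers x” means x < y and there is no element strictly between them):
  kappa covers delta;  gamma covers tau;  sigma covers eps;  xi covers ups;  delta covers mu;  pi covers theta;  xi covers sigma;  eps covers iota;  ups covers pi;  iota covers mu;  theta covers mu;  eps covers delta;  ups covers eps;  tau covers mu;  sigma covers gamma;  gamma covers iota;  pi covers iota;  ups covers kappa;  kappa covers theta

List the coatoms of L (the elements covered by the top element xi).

The coatoms are exactly the elements covered by xi: sigma, ups.

sigma, ups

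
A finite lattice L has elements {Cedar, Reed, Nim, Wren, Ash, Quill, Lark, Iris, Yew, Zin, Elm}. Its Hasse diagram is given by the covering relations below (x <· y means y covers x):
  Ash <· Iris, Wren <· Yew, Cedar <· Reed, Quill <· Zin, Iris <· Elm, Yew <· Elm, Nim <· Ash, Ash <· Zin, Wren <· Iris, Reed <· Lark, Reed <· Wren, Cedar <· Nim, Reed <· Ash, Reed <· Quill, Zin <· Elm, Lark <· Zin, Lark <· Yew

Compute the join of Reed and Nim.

Ash

Common upper bounds of {Reed, Nim}: Ash, Elm, Iris, Zin.
The least among these is Ash.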